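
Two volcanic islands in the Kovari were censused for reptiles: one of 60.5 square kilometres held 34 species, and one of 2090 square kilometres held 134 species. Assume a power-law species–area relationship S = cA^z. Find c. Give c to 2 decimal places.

6.94

z = ln(S₂/S₁) / ln(A₂/A₁) = ln(134/34) / ln(2090/60.5) = 1.3715 / 3.5423 = 0.3872
c = S₁ / A₁^z = 34 / 60.5^0.3872 = 34 / 4.896 = 6.944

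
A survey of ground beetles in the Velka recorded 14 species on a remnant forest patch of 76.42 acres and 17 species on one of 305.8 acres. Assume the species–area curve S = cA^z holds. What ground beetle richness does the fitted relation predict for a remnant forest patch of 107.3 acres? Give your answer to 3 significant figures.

14.7

z = ln(17/14) / ln(305.8/76.42) = 0.1942 / 1.3867 = 0.1400
c = 14 / 76.42^0.1400 = 14 / 1.835 = 7.629
S₃ = 7.629 × 107.3^0.1400 = 7.629 × 1.924 ≈ 14.68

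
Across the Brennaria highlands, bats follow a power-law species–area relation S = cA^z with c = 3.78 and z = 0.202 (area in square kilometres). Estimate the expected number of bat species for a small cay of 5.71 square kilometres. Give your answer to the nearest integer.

5 species

S = 3.78 × 5.71^0.202
ln S = ln 3.78 + 0.202 × ln 5.71 = 1.3297 + 0.202 × 1.7422 = 1.6817
S = e^1.6817 ≈ 5.374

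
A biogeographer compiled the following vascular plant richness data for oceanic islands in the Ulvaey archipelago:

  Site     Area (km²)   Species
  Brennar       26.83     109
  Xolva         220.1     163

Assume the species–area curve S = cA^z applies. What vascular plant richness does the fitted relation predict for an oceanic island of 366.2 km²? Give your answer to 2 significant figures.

z = ln(163/109) / ln(220.1/26.83) = 0.4024 / 2.1046 = 0.1912
c = 109 / 26.83^0.1912 = 109 / 1.876 = 58.11
S₃ = 58.11 × 366.2^0.1912 = 58.11 × 3.092 ≈ 179.7

180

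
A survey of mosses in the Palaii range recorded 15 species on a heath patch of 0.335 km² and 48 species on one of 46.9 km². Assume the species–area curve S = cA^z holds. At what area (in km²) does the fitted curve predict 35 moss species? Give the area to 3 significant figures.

12.3 km²

z = ln(48/15) / ln(46.9/0.335) = 1.1632 / 4.9416 = 0.2354
c = 15 / 0.335^0.2354 = 15 / 0.773 = 19.4
A = (35/19.4)^(1/0.2354) ⇒ ln A = ln(1.804)/0.2354 = 2.5061
A = e^2.5061 ≈ 12.26 km²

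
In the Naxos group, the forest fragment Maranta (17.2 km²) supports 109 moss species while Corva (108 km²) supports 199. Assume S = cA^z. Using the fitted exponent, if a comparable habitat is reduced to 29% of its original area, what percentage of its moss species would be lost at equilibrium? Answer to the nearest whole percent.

z = ln(199/109) / ln(108/17.2) = 0.6020 / 1.8372 = 0.3276
S_new/S_old = (A_new/A_old)^z = 0.29^0.3276 = exp(0.3276 × -1.2379) = 0.6666
Fraction lost = 1 − 0.6666 = 0.3334

33%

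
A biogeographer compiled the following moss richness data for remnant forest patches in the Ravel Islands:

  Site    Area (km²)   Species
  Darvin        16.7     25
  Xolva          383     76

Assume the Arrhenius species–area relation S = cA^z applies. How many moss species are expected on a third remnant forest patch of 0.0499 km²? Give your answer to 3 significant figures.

z = ln(76/25) / ln(383/16.7) = 1.1119 / 3.1326 = 0.3549
c = 25 / 16.7^0.3549 = 25 / 2.716 = 9.204
S₃ = 9.204 × 0.0499^0.3549 = 9.204 × 0.3451 ≈ 3.176

3.18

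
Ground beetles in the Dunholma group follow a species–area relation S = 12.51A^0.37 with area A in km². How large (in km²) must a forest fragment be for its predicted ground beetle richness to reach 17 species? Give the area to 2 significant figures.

17 = 12.51 × A^0.37  ⇒  A^0.37 = 17/12.51 = 1.359
ln A = ln(1.359) / 0.37 = 0.3067 / 0.37 = 0.8289
A = e^0.8289 ≈ 2.291 km²

2.3 km²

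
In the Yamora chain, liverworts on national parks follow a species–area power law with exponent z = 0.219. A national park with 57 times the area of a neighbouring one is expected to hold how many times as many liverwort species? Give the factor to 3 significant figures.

2.42

S₂/S₁ = (A₂/A₁)^z = 57^0.219
ln(S₂/S₁) = 0.219 × ln 57 = 0.219 × 4.0431 = 0.8854
S₂/S₁ = e^0.8854 ≈ 2.424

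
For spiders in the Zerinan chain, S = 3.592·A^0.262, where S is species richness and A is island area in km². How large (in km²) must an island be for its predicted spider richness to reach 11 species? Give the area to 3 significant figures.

71.6 km²

11 = 3.592 × A^0.262  ⇒  A^0.262 = 11/3.592 = 3.062
ln A = ln(3.062) / 0.262 = 1.1192 / 0.262 = 4.2717
A = e^4.2717 ≈ 71.64 km²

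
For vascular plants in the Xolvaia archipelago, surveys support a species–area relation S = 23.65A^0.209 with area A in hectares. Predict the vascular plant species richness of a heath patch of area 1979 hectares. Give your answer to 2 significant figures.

120

S = 23.65 × 1979^0.209 = 23.65 × 4.886 ≈ 115.6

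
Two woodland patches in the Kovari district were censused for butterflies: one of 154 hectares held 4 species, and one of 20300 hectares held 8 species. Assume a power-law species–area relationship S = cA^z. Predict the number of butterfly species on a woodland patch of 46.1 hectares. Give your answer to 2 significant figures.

z = ln(8/4) / ln(20300/154) = 0.6931 / 4.8814 = 0.1420
c = 4 / 154^0.1420 = 4 / 2.045 = 1.956
S₃ = 1.956 × 46.1^0.1420 = 1.956 × 1.723 ≈ 3.37

3.4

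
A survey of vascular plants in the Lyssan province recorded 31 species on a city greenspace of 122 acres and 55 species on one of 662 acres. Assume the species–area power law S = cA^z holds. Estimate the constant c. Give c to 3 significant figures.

z = ln(S₂/S₁) / ln(A₂/A₁) = ln(55/31) / ln(662/122) = 0.5733 / 1.6912 = 0.3390
c = S₁ / A₁^z = 31 / 122^0.3390 = 31 / 5.097 = 6.082

6.08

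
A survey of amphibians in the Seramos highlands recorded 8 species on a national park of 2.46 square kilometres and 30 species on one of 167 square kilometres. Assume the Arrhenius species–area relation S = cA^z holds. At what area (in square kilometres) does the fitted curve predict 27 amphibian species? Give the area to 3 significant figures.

119 square kilometres

z = ln(30/8) / ln(167/2.46) = 1.3218 / 4.2178 = 0.3134
c = 8 / 2.46^0.3134 = 8 / 1.326 = 6.034
A = (27/6.034)^(1/0.3134) ⇒ ln A = ln(4.475)/0.3134 = 4.7818
A = e^4.7818 ≈ 119.3 square kilometres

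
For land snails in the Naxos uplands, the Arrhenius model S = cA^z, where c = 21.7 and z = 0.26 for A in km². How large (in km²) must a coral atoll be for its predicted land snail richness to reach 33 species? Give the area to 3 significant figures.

5.01 km²

33 = 21.7 × A^0.26  ⇒  A^0.26 = 33/21.7 = 1.521
ln A = ln(1.521) / 0.26 = 0.4192 / 0.26 = 1.6123
A = e^1.6123 ≈ 5.014 km²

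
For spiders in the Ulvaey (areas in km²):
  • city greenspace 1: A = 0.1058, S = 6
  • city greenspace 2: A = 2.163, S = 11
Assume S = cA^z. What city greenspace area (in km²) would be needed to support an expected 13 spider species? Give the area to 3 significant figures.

z = ln(11/6) / ln(2.163/0.1058) = 0.6061 / 3.0177 = 0.2009
c = 6 / 0.1058^0.2009 = 6 / 0.6369 = 9.421
A = (13/9.421)^(1/0.2009) ⇒ ln A = ln(1.38)/0.2009 = 1.6032
A = e^1.6032 ≈ 4.969 km²

4.97 km²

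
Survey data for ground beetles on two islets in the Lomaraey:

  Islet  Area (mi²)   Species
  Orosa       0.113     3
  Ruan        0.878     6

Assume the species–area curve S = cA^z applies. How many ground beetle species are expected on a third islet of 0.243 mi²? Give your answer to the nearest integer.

4

z = ln(6/3) / ln(0.878/0.113) = 0.6931 / 2.0503 = 0.3381
c = 3 / 0.113^0.3381 = 3 / 0.4785 = 6.27
S₃ = 6.27 × 0.243^0.3381 = 6.27 × 0.6199 ≈ 3.886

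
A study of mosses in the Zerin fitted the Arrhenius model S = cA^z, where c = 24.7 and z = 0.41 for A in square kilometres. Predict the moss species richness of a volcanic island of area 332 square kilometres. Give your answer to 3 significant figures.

267

S = 24.7 × 332^0.41
ln S = ln 24.7 + 0.41 × ln 332 = 3.2068 + 0.41 × 5.8051 = 5.5869
S = e^5.5869 ≈ 266.9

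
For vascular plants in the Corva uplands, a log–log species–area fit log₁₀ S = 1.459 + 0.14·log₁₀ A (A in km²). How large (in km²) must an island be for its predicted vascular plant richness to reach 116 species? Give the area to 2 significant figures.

116 = 28.77 × A^0.14  ⇒  A^0.14 = 116/28.77 = 4.031
ln A = ln(4.031) / 0.14 = 1.3941 / 0.14 = 9.9580
A = e^9.9580 ≈ 21120 km²

21000 km²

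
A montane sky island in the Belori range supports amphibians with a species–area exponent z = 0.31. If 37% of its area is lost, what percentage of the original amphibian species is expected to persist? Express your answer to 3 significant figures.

86.7%

S_new/S_old = (A_new/A_old)^z = 0.63^0.31
= exp(0.31 × ln 0.63) = exp(0.31 × -0.4620) = exp(-0.1432) ≈ 0.8666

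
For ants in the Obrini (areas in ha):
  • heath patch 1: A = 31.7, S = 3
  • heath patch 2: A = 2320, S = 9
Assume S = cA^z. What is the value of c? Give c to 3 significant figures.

z = ln(S₂/S₁) / ln(A₂/A₁) = ln(9/3) / ln(2320/31.7) = 1.0986 / 4.2930 = 0.2559
c = S₁ / A₁^z = 3 / 31.7^0.2559 = 3 / 2.422 = 1.239

1.24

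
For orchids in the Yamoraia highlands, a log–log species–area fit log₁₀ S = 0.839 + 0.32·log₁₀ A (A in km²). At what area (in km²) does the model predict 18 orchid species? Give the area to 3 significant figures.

20.0 km²

18 = 6.902 × A^0.32  ⇒  A^0.32 = 18/6.902 = 2.608
ln A = ln(2.608) / 0.32 = 0.9585 / 0.32 = 2.9953
A = e^2.9953 ≈ 19.99 km²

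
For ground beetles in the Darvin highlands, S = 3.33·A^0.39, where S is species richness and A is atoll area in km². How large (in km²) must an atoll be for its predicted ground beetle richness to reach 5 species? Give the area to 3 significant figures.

2.84 km²

5 = 3.33 × A^0.39  ⇒  A^0.39 = 5/3.33 = 1.502
ln A = ln(1.502) / 0.39 = 0.4065 / 0.39 = 1.0422
A = e^1.0422 ≈ 2.836 km²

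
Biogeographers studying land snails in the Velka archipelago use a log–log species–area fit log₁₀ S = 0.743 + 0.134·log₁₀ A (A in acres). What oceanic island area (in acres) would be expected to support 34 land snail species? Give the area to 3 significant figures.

766000 acres

34 = 5.534 × A^0.134  ⇒  A^0.134 = 34/5.534 = 6.144
ln A = ln(6.144) / 0.134 = 1.8155 / 0.134 = 13.5488
A = e^13.5488 ≈ 765898 acres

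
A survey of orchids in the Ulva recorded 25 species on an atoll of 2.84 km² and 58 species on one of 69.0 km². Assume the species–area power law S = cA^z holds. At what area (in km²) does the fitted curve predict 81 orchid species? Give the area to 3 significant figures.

245 km²

z = ln(58/25) / ln(69/2.84) = 0.8416 / 3.1903 = 0.2638
c = 25 / 2.84^0.2638 = 25 / 1.317 = 18.98
A = (81/18.98)^(1/0.2638) ⇒ ln A = ln(4.267)/0.2638 = 5.5003
A = e^5.5003 ≈ 244.8 km²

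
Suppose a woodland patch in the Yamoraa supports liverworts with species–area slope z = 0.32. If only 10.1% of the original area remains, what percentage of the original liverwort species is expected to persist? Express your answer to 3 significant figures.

S_new/S_old = (A_new/A_old)^z = 0.101^0.32
= exp(0.32 × ln 0.101) = exp(0.32 × -2.2926) = exp(-0.7336) ≈ 0.4802

48.0%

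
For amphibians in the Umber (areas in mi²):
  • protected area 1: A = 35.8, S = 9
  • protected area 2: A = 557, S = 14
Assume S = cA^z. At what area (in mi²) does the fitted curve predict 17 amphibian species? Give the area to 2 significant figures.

z = ln(14/9) / ln(557/35.8) = 0.4418 / 2.7446 = 0.1610
c = 9 / 35.8^0.1610 = 9 / 1.779 = 5.059
A = (17/5.059)^(1/0.1610) ⇒ ln A = ln(3.36)/0.1610 = 7.5286
A = e^7.5286 ≈ 1861 mi²

1900 mi²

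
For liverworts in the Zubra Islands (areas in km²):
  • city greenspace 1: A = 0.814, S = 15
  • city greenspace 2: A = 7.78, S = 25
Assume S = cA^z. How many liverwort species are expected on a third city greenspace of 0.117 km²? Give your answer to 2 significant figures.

9.7

z = ln(25/15) / ln(7.78/0.814) = 0.5108 / 2.2574 = 0.2263
c = 15 / 0.814^0.2263 = 15 / 0.9545 = 15.72
S₃ = 15.72 × 0.117^0.2263 = 15.72 × 0.6154 ≈ 9.671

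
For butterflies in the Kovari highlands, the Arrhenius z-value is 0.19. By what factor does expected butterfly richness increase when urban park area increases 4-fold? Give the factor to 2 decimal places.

S₂/S₁ = (A₂/A₁)^z = 4^0.19
ln(S₂/S₁) = 0.19 × ln 4 = 0.19 × 1.3863 = 0.2634
S₂/S₁ = e^0.2634 ≈ 1.301

1.30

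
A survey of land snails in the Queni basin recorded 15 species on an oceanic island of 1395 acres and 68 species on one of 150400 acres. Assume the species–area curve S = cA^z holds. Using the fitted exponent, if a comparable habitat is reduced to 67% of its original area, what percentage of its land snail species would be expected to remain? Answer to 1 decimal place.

z = ln(68/15) / ln(150400/1395) = 1.5115 / 4.6804 = 0.3229
S_new/S_old = (A_new/A_old)^z = 0.67^0.3229 = exp(0.3229 × -0.4005) = 0.8787

87.9%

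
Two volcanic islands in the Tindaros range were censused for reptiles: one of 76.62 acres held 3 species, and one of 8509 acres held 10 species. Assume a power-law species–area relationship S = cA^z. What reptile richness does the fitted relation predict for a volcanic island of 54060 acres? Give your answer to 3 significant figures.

z = ln(10/3) / ln(8509/76.62) = 1.2040 / 4.7100 = 0.2556
c = 3 / 76.62^0.2556 = 3 / 3.032 = 0.9896
S₃ = 0.9896 × 54060^0.2556 = 0.9896 × 16.21 ≈ 16.04

16.0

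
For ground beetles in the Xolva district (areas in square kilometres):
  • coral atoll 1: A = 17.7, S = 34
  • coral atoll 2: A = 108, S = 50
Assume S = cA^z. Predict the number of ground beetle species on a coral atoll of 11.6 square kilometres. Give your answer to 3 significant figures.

31.1

z = ln(50/34) / ln(108/17.7) = 0.3857 / 1.8086 = 0.2132
c = 34 / 17.7^0.2132 = 34 / 1.846 = 18.42
S₃ = 18.42 × 11.6^0.2132 = 18.42 × 1.687 ≈ 31.07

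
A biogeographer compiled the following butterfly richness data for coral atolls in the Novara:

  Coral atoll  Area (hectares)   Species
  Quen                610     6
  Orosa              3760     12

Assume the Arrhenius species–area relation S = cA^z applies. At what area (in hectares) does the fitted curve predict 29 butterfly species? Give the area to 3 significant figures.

z = ln(12/6) / ln(3760/610) = 0.6931 / 1.8187 = 0.3811
c = 6 / 610^0.3811 = 6 / 11.52 = 0.5207
A = (29/0.5207)^(1/0.3811) ⇒ ln A = ln(55.69)/0.3811 = 10.5474
A = e^10.5474 ≈ 38080 hectares

38100 hectares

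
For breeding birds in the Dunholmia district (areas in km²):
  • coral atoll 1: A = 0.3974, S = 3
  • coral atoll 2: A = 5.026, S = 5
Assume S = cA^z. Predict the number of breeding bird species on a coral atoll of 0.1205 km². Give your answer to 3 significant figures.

z = ln(5/3) / ln(5.026/0.3974) = 0.5108 / 2.5374 = 0.2013
c = 3 / 0.3974^0.2013 = 3 / 0.8305 = 3.612
S₃ = 3.612 × 0.1205^0.2013 = 3.612 × 0.6531 ≈ 2.359

2.36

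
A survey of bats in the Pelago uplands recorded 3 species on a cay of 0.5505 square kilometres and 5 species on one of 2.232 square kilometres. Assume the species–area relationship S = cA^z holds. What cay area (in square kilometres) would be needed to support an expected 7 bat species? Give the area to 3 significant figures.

5.61 square kilometres

z = ln(5/3) / ln(2.232/0.5505) = 0.5108 / 1.3998 = 0.3649
c = 3 / 0.5505^0.3649 = 3 / 0.8043 = 3.73
A = (7/3.73)^(1/0.3649) ⇒ ln A = ln(1.877)/0.3649 = 1.7249
A = e^1.7249 ≈ 5.612 square kilometres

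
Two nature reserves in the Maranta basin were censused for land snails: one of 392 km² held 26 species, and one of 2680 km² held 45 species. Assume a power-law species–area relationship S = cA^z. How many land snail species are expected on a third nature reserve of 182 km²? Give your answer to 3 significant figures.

20.9

z = ln(45/26) / ln(2680/392) = 0.5486 / 1.9223 = 0.2854
c = 26 / 392^0.2854 = 26 / 5.496 = 4.731
S₃ = 4.731 × 182^0.2854 = 4.731 × 4.415 ≈ 20.89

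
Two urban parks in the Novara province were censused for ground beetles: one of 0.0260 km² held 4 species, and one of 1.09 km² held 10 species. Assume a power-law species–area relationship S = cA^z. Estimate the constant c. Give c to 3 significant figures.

9.79

z = ln(S₂/S₁) / ln(A₂/A₁) = ln(10/4) / ln(1.09/0.026) = 0.9163 / 3.7358 = 0.2453
c = S₁ / A₁^z = 4 / 0.026^0.2453 = 4 / 0.4085 = 9.791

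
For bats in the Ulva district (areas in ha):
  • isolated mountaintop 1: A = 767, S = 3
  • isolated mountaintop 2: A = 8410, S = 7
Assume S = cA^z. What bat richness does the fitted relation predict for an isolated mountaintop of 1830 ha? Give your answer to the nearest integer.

4

z = ln(7/3) / ln(8410/767) = 0.8473 / 2.3947 = 0.3538
c = 3 / 767^0.3538 = 3 / 10.49 = 0.286
S₃ = 0.286 × 1830^0.3538 = 0.286 × 14.27 ≈ 4.081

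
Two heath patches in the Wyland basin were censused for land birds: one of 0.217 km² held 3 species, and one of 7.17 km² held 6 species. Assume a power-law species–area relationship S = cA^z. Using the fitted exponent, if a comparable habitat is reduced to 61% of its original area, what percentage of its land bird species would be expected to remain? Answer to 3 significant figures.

z = ln(6/3) / ln(7.17/0.217) = 0.6931 / 3.4978 = 0.1982
S_new/S_old = (A_new/A_old)^z = 0.61^0.1982 = exp(0.1982 × -0.4943) = 0.9067

90.7%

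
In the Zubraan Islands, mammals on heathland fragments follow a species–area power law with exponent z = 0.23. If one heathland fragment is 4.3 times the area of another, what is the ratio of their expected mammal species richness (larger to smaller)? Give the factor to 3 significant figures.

1.40

S₂/S₁ = (A₂/A₁)^z = 4.3^0.23
ln(S₂/S₁) = 0.23 × ln 4.3 = 0.23 × 1.4586 = 0.3355
S₂/S₁ = e^0.3355 ≈ 1.399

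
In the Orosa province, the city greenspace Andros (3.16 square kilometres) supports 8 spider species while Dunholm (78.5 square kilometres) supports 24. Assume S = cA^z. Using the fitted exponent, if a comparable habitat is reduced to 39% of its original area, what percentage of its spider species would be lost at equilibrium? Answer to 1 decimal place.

z = ln(24/8) / ln(78.5/3.16) = 1.0986 / 3.2125 = 0.3420
S_new/S_old = (A_new/A_old)^z = 0.39^0.3420 = exp(0.3420 × -0.9416) = 0.7247
Fraction lost = 1 − 0.7247 = 0.2753

27.5%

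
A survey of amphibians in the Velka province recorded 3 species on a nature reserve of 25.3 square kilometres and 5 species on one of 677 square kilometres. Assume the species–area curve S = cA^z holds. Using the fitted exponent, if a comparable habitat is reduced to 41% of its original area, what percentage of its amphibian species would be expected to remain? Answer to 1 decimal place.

z = ln(5/3) / ln(677/25.3) = 0.5108 / 3.2869 = 0.1554
S_new/S_old = (A_new/A_old)^z = 0.41^0.1554 = exp(0.1554 × -0.8916) = 0.8706

87.1%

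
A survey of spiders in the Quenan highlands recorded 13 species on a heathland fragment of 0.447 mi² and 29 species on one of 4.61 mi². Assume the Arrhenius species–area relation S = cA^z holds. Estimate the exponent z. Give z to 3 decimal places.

Taking logs: ln S = ln c + z ln A, so z = (ln S₂ − ln S₁)/(ln A₂ − ln A₁).
z = ln(29/13) / ln(4.61/0.447) = ln(2.231) / ln(10.31) = 0.8023 / 2.3334 = 0.3438

0.344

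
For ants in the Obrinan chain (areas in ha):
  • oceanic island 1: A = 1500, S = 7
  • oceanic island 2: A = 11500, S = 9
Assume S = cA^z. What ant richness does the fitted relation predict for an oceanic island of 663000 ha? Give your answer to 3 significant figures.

14.8

z = ln(9/7) / ln(11500/1500) = 0.2513 / 2.0369 = 0.1234
c = 7 / 1500^0.1234 = 7 / 2.465 = 2.839
S₃ = 2.839 × 663000^0.1234 = 2.839 × 5.227 ≈ 14.84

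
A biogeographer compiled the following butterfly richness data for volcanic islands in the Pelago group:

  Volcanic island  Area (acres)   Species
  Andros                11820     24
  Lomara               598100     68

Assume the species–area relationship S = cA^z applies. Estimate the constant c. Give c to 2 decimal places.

1.99

z = ln(S₂/S₁) / ln(A₂/A₁) = ln(68/24) / ln(598100/11820) = 1.0415 / 3.9240 = 0.2654
c = S₁ / A₁^z = 24 / 11820^0.2654 = 24 / 12.05 = 1.992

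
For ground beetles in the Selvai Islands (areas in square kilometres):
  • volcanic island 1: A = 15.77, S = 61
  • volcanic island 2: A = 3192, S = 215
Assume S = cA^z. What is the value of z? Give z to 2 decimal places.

0.24

Taking logs: ln S = ln c + z ln A, so z = (ln S₂ − ln S₁)/(ln A₂ − ln A₁).
z = ln(215/61) / ln(3192/15.77) = ln(3.525) / ln(202.4) = 1.2598 / 5.3103 = 0.2372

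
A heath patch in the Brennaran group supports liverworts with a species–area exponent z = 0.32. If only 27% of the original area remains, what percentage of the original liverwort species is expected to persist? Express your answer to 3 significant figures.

65.8%

S_new/S_old = (A_new/A_old)^z = 0.27^0.32
= exp(0.32 × ln 0.27) = exp(0.32 × -1.3093) = exp(-0.4190) ≈ 0.6577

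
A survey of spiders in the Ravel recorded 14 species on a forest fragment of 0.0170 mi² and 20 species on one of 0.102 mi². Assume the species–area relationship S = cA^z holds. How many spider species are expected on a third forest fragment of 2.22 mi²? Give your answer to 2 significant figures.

37

z = ln(20/14) / ln(0.102/0.017) = 0.3567 / 1.7918 = 0.1991
c = 14 / 0.017^0.1991 = 14 / 0.4444 = 31.51
S₃ = 31.51 × 2.22^0.1991 = 31.51 × 1.172 ≈ 36.93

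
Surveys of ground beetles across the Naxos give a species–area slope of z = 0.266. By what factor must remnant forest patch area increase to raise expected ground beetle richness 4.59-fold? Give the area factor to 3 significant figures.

(A₂/A₁)^0.266 = 4.59, so A₂/A₁ = 4.59^(1/0.266) = 4.59^3.759
ln(A₂/A₁) = ln 4.59 / 0.266 = 1.5239 / 0.266 = 5.7289
A₂/A₁ = e^5.7289 ≈ 307.6

308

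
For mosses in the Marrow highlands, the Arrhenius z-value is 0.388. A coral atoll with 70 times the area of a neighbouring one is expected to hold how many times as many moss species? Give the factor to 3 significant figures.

S₂/S₁ = (A₂/A₁)^z = 70^0.388
ln(S₂/S₁) = 0.388 × ln 70 = 0.388 × 4.2485 = 1.6484
S₂/S₁ = e^1.6484 ≈ 5.199

5.20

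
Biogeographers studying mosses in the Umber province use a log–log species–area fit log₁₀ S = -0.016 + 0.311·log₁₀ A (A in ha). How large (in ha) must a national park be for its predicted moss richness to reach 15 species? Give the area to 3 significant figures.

15 = 0.9638 × A^0.311  ⇒  A^0.311 = 15/0.9638 = 15.56
ln A = ln(15.56) / 0.311 = 2.7449 / 0.311 = 8.8260
A = e^8.8260 ≈ 6809 ha

6810 ha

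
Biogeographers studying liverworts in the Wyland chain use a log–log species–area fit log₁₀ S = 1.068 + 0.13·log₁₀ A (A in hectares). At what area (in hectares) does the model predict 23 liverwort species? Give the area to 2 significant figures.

180 hectares

23 = 11.69 × A^0.13  ⇒  A^0.13 = 23/11.69 = 1.967
ln A = ln(1.967) / 0.13 = 0.6763 / 0.13 = 5.2026
A = e^5.2026 ≈ 181.7 hectares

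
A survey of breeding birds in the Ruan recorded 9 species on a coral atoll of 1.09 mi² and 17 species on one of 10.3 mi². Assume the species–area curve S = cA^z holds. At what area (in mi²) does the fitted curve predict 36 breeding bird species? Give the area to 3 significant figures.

z = ln(17/9) / ln(10.3/1.09) = 0.6360 / 2.2460 = 0.2832
c = 9 / 1.09^0.2832 = 9 / 1.025 = 8.783
A = (36/8.783)^(1/0.2832) ⇒ ln A = ln(4.099)/0.2832 = 4.9818
A = e^4.9818 ≈ 145.7 mi²

146 mi²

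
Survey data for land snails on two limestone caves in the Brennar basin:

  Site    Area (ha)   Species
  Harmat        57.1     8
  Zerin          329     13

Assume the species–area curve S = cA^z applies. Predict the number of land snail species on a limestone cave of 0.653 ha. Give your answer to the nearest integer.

z = ln(13/8) / ln(329/57.1) = 0.4855 / 1.7513 = 0.2772
c = 8 / 57.1^0.2772 = 8 / 3.069 = 2.607
S₃ = 2.607 × 0.653^0.2772 = 2.607 × 0.8886 ≈ 2.316

2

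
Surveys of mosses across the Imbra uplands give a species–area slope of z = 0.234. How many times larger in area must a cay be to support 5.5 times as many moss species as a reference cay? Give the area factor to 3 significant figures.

1460

(A₂/A₁)^0.234 = 5.5, so A₂/A₁ = 5.5^(1/0.234) = 5.5^4.274
ln(A₂/A₁) = ln 5.5 / 0.234 = 1.7047 / 0.234 = 7.2852
A₂/A₁ = e^7.2852 ≈ 1459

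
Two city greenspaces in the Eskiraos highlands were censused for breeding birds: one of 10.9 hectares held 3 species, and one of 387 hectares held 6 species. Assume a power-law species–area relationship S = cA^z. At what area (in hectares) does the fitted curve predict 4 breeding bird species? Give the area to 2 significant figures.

48 hectares

z = ln(6/3) / ln(387/10.9) = 0.6931 / 3.5697 = 0.1942
c = 3 / 10.9^0.1942 = 3 / 1.59 = 1.887
A = (4/1.887)^(1/0.1942) ⇒ ln A = ln(2.12)/0.1942 = 3.8703
A = e^3.8703 ≈ 47.96 hectares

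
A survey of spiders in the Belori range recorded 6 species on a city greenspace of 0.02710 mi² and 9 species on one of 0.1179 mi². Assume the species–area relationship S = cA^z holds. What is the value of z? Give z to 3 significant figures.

Taking logs: ln S = ln c + z ln A, so z = (ln S₂ − ln S₁)/(ln A₂ − ln A₁).
z = ln(9/6) / ln(0.1179/0.0271) = ln(1.5) / ln(4.351) = 0.4055 / 1.4703 = 0.2758

0.276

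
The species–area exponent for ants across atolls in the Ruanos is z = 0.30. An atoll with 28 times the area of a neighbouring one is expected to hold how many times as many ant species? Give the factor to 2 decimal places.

2.72

S₂/S₁ = (A₂/A₁)^z = 28^0.3
ln(S₂/S₁) = 0.3 × ln 28 = 0.3 × 3.3322 = 0.9997
S₂/S₁ = e^0.9997 ≈ 2.717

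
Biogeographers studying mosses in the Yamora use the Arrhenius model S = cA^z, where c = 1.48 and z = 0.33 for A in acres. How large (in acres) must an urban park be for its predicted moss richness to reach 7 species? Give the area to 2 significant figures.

7 = 1.48 × A^0.33  ⇒  A^0.33 = 7/1.48 = 4.73
ln A = ln(4.73) / 0.33 = 1.5539 / 0.33 = 4.7087
A = e^4.7087 ≈ 110.9 acres

110 acres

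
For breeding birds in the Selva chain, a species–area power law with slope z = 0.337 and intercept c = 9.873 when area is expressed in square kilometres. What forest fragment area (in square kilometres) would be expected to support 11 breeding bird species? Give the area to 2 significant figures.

11 = 9.873 × A^0.337  ⇒  A^0.337 = 11/9.873 = 1.114
ln A = ln(1.114) / 0.337 = 0.1081 / 0.337 = 0.3207
A = e^0.3207 ≈ 1.378 square kilometres

1.4 square kilometres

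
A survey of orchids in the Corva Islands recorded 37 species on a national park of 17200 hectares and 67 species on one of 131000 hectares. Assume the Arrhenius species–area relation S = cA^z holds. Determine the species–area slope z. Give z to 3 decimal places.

0.292

Taking logs: ln S = ln c + z ln A, so z = (ln S₂ − ln S₁)/(ln A₂ − ln A₁).
z = ln(67/37) / ln(131000/17200) = ln(1.811) / ln(7.616) = 0.5938 / 2.0303 = 0.2925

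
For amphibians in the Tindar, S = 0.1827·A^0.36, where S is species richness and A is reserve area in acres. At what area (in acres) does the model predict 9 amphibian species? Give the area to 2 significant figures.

9 = 0.1827 × A^0.36  ⇒  A^0.36 = 9/0.1827 = 49.26
ln A = ln(49.26) / 0.36 = 3.8971 / 0.36 = 10.8254
A = e^10.8254 ≈ 50281 acres

50000 acres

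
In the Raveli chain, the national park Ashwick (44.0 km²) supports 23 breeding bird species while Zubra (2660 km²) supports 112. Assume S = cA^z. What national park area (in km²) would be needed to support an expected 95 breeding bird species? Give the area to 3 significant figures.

z = ln(112/23) / ln(2660/44) = 1.5830 / 4.1019 = 0.3859
c = 23 / 44^0.3859 = 23 / 4.308 = 5.339
A = (95/5.339)^(1/0.3859) ⇒ ln A = ln(17.79)/0.3859 = 7.4595
A = e^7.4595 ≈ 1736 km²

1740 km²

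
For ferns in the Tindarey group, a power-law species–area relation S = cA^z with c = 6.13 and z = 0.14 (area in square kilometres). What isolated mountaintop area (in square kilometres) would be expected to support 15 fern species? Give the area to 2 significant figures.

15 = 6.13 × A^0.14  ⇒  A^0.14 = 15/6.13 = 2.447
ln A = ln(2.447) / 0.14 = 0.8949 / 0.14 = 6.3918
A = e^6.3918 ≈ 596.9 square kilometres

600 square kilometres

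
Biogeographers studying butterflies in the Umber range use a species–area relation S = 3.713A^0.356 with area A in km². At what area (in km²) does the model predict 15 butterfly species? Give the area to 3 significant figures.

15 = 3.713 × A^0.356  ⇒  A^0.356 = 15/3.713 = 4.04
ln A = ln(4.04) / 0.356 = 1.3962 / 0.356 = 3.9219
A = e^3.9219 ≈ 50.5 km²

50.5 km²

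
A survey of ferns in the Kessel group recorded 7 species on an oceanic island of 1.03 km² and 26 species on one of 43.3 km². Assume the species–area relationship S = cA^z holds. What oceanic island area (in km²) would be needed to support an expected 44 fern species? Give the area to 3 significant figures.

194 km²

z = ln(26/7) / ln(43.3/1.03) = 1.3122 / 3.7386 = 0.3510
c = 7 / 1.03^0.3510 = 7 / 1.01 = 6.928
A = (44/6.928)^(1/0.3510) ⇒ ln A = ln(6.351)/0.3510 = 5.2671
A = e^5.2671 ≈ 193.8 km²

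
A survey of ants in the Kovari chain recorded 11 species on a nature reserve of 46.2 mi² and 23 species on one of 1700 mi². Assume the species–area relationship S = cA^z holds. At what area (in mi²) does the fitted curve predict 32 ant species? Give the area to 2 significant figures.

8500 mi²

z = ln(23/11) / ln(1700/46.2) = 0.7376 / 3.6054 = 0.2046
c = 11 / 46.2^0.2046 = 11 / 2.191 = 5.022
A = (32/5.022)^(1/0.2046) ⇒ ln A = ln(6.373)/0.2046 = 9.0526
A = e^9.0526 ≈ 8541 mi²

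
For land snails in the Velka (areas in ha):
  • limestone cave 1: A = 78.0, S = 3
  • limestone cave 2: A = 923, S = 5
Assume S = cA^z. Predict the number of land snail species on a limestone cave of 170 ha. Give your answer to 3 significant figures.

3.52

z = ln(5/3) / ln(923/78) = 0.5108 / 2.4709 = 0.2067
c = 3 / 78^0.2067 = 3 / 2.461 = 1.219
S₃ = 1.219 × 170^0.2067 = 1.219 × 2.891 ≈ 3.524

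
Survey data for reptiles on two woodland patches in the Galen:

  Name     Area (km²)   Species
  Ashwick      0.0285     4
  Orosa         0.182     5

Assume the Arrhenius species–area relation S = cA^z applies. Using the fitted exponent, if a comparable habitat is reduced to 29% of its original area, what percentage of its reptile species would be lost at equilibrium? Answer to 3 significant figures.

13.8%

z = ln(5/4) / ln(0.182/0.0285) = 0.2231 / 1.8541 = 0.1204
S_new/S_old = (A_new/A_old)^z = 0.29^0.1204 = exp(0.1204 × -1.2379) = 0.8616
Fraction lost = 1 − 0.8616 = 0.1384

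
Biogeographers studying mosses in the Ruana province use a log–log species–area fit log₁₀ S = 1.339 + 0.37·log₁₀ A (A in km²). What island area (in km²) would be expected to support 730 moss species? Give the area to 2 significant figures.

13000 km²

730 = 21.83 × A^0.37  ⇒  A^0.37 = 730/21.83 = 33.44
ln A = ln(33.44) / 0.37 = 3.5099 / 0.37 = 9.4862
A = e^9.4862 ≈ 13176 km²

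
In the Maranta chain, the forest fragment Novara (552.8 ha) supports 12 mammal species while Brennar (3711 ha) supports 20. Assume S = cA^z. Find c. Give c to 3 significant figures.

2.20

z = ln(S₂/S₁) / ln(A₂/A₁) = ln(20/12) / ln(3711/552.8) = 0.5108 / 1.9041 = 0.2683
c = S₁ / A₁^z = 12 / 552.8^0.2683 = 12 / 5.442 = 2.205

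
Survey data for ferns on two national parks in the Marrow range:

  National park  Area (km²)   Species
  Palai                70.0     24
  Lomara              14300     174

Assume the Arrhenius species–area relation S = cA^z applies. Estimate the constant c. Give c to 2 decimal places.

4.93

z = ln(S₂/S₁) / ln(A₂/A₁) = ln(174/24) / ln(14300/70) = 1.9810 / 5.3195 = 0.3724
c = S₁ / A₁^z = 24 / 70^0.3724 = 24 / 4.865 = 4.933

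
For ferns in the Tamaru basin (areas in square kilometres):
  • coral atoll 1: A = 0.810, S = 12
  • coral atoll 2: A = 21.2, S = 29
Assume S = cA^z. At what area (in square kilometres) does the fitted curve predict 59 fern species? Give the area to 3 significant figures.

z = ln(29/12) / ln(21.2/0.81) = 0.8824 / 3.2647 = 0.2703
c = 12 / 0.81^0.2703 = 12 / 0.9446 = 12.7
A = (59/12.7)^(1/0.2703) ⇒ ln A = ln(4.644)/0.2703 = 5.6818
A = e^5.6818 ≈ 293.5 square kilometres

293 square kilometres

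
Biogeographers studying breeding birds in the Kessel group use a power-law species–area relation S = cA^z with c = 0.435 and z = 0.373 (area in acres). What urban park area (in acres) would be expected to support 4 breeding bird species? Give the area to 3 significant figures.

4 = 0.435 × A^0.373  ⇒  A^0.373 = 4/0.435 = 9.195
ln A = ln(9.195) / 0.373 = 2.2187 / 0.373 = 5.9483
A = e^5.9483 ≈ 383.1 acres

383 acres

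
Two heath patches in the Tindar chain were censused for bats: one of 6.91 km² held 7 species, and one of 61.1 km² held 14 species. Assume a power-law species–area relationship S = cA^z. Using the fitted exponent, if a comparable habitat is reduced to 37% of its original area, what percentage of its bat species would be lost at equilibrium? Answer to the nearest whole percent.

27%

z = ln(14/7) / ln(61.1/6.91) = 0.6931 / 2.1795 = 0.3180
S_new/S_old = (A_new/A_old)^z = 0.37^0.3180 = exp(0.3180 × -0.9943) = 0.7289
Fraction lost = 1 − 0.7289 = 0.2711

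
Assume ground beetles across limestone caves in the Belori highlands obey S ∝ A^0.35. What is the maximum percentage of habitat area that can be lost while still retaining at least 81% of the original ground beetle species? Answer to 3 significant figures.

Need (A_new/A_old)^0.35 = 0.81, so A_new/A_old = 0.81^(1/0.35) = 0.81^2.857
ln(A_new/A_old) = ln 0.81 / 0.35 = -0.2107 / 0.35 = -0.6021
A_new/A_old = e^-0.6021 ≈ 0.5477
Fraction that can be lost = 1 − 0.5477 = 0.4523

45.2%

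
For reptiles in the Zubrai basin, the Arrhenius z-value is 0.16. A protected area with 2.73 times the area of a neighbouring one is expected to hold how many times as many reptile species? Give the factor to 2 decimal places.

S₂/S₁ = (A₂/A₁)^z = 2.73^0.16
ln(S₂/S₁) = 0.16 × ln 2.73 = 0.16 × 1.0043 = 0.1607
S₂/S₁ = e^0.1607 ≈ 1.174

1.17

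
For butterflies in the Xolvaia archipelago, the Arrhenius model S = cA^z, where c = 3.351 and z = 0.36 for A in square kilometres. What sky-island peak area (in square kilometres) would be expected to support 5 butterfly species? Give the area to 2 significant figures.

3.0 square kilometres

5 = 3.351 × A^0.36  ⇒  A^0.36 = 5/3.351 = 1.492
ln A = ln(1.492) / 0.36 = 0.4002 / 0.36 = 1.1116
A = e^1.1116 ≈ 3.039 square kilometres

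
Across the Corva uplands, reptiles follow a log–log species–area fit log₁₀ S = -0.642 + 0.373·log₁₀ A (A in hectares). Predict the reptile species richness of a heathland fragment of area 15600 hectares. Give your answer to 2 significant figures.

8.4

S = 0.228 × 15600^0.373
ln S = ln 0.228 + 0.373 × ln 15600 = -1.4783 + 0.373 × 9.6550 = 2.1231
S = e^2.1231 ≈ 8.357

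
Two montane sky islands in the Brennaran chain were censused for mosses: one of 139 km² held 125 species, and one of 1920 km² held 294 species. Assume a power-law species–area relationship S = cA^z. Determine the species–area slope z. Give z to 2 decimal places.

0.33

Taking logs: ln S = ln c + z ln A, so z = (ln S₂ − ln S₁)/(ln A₂ − ln A₁).
z = ln(294/125) / ln(1920/139) = ln(2.352) / ln(13.81) = 0.8553 / 2.6256 = 0.3257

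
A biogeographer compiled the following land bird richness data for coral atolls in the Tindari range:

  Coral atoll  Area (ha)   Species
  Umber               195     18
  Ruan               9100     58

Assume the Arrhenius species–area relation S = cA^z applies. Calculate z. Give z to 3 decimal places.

Taking logs: ln S = ln c + z ln A, so z = (ln S₂ − ln S₁)/(ln A₂ − ln A₁).
z = ln(58/18) / ln(9100/195) = ln(3.222) / ln(46.67) = 1.1701 / 3.8430 = 0.3045

0.304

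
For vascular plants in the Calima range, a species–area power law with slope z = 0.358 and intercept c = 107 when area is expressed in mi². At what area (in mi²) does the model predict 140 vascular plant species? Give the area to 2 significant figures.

140 = 107 × A^0.358  ⇒  A^0.358 = 140/107 = 1.308
ln A = ln(1.308) / 0.358 = 0.2688 / 0.358 = 0.7509
A = e^0.7509 ≈ 2.119 mi²

2.1 mi²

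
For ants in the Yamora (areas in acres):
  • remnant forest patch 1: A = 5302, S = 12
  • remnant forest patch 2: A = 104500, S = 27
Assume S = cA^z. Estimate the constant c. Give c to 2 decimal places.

z = ln(S₂/S₁) / ln(A₂/A₁) = ln(27/12) / ln(104500/5302) = 0.8109 / 2.9811 = 0.2720
c = S₁ / A₁^z = 12 / 5302^0.2720 = 12 / 10.31 = 1.164

1.16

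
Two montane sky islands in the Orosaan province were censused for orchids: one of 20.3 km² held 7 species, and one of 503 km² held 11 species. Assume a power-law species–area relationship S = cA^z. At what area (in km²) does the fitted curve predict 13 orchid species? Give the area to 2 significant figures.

1600 km²

z = ln(11/7) / ln(503/20.3) = 0.4520 / 3.2100 = 0.1408
c = 7 / 20.3^0.1408 = 7 / 1.528 = 4.581
A = (13/4.581)^(1/0.1408) ⇒ ln A = ln(2.838)/0.1408 = 7.4070
A = e^7.4070 ≈ 1647 km²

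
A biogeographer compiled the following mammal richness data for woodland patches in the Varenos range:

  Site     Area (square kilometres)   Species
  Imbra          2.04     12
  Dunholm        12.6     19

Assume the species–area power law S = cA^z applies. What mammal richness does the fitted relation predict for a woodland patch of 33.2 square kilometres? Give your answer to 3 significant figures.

24.3

z = ln(19/12) / ln(12.6/2.04) = 0.4595 / 1.8207 = 0.2524
c = 12 / 2.04^0.2524 = 12 / 1.197 = 10.02
S₃ = 10.02 × 33.2^0.2524 = 10.02 × 2.421 ≈ 24.26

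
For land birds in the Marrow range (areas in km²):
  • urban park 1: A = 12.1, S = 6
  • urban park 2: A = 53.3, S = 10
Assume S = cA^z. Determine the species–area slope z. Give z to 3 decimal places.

0.345

Taking logs: ln S = ln c + z ln A, so z = (ln S₂ − ln S₁)/(ln A₂ − ln A₁).
z = ln(10/6) / ln(53.3/12.1) = ln(1.667) / ln(4.405) = 0.5108 / 1.4827 = 0.3445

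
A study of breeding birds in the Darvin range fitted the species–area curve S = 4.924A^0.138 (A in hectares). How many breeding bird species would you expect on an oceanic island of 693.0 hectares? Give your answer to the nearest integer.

S = 4.924 × 693^0.138
ln S = ln 4.924 + 0.138 × ln 693 = 1.5941 + 0.138 × 6.5410 = 2.4968
S = e^2.4968 ≈ 12.14

12 species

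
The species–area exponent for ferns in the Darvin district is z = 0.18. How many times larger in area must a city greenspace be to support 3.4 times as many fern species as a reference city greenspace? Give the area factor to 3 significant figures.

897

(A₂/A₁)^0.18 = 3.4, so A₂/A₁ = 3.4^(1/0.18) = 3.4^5.556
ln(A₂/A₁) = ln 3.4 / 0.18 = 1.2238 / 0.18 = 6.7988
A₂/A₁ = e^6.7988 ≈ 896.7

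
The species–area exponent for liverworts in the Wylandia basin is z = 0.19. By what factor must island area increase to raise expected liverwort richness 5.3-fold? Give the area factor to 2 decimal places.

(A₂/A₁)^0.19 = 5.3, so A₂/A₁ = 5.3^(1/0.19) = 5.3^5.263
ln(A₂/A₁) = ln 5.3 / 0.19 = 1.6677 / 0.19 = 8.7774
A₂/A₁ = e^8.7774 ≈ 6486

6486.02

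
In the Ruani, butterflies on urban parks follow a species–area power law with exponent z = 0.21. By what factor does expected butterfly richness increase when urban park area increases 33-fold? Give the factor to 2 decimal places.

2.08

S₂/S₁ = (A₂/A₁)^z = 33^0.21
ln(S₂/S₁) = 0.21 × ln 33 = 0.21 × 3.4965 = 0.7343
S₂/S₁ = e^0.7343 ≈ 2.084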